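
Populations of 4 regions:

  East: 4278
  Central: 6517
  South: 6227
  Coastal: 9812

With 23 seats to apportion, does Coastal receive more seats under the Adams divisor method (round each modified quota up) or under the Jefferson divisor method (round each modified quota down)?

Jefferson

Adams: East 4, Central 6, South 5, Coastal 8.
Jefferson: East 3, Central 6, South 5, Coastal 9.
Coastal gets 8 under Adams and 9 under Jefferson.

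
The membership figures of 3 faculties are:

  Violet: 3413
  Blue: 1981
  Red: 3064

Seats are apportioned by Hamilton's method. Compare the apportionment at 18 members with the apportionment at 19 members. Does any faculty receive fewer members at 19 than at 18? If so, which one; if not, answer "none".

At 18 seats: Violet 7, Blue 4, Red 7.
At 19 seats: Violet 8, Blue 4, Red 7.
No faculty's allocation decreased.

none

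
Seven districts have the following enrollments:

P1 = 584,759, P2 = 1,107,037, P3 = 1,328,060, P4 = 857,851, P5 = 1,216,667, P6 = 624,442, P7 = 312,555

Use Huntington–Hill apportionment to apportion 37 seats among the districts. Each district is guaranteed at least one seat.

P1: 4; P2: 7; P3: 8; P4: 5; P5: 7; P6: 4; P7: 2

With divisor 165695: modified quotas P1 3.529, P2 6.681, P3 8.015, P4 5.177, P5 7.343, P6 3.769, P7 1.886.
Geometric-mean thresholds: P1 √(3·4)=3.464, P2 √(6·7)=6.481, P3 √(8·9)=8.485, P4 √(5·6)=5.477, P5 √(7·8)=7.483, P6 √(3·4)=3.464, P7 √(1·2)=1.414.
Each quota rounded against its threshold gives P1 4, P2 7, P3 8, P4 5, P5 7, P6 4, P7 2 (total 37).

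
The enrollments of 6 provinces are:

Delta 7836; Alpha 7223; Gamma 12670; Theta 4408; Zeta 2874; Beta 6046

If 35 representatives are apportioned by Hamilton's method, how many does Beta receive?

5

Standard divisor: 41057 ÷ 35 ≈ 1173.057.
Standard quotas: Delta 6.6800, Alpha 6.1574, Gamma 10.8008, Theta 3.7577, Zeta 2.4500, Beta 5.1541.
Lower quotas: Delta 6, Alpha 6, Gamma 10, Theta 3, Zeta 2, Beta 5 (sum 32, leaving 3 seats).
Remainders in descending order: Gamma 0.8008, Theta 0.7577, Delta 0.6800, Zeta 0.4500, Alpha 0.1574, Beta 0.1541.
The surplus seats go to Gamma, Theta, Delta.
Beta receives 5.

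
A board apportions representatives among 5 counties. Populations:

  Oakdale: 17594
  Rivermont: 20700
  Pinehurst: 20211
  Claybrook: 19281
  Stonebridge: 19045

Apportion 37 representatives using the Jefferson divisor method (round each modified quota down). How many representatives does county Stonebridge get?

Standard divisor 96831/37 ≈ 2617.054; standard quotas: Oakdale 6.723, Rivermont 7.910, Pinehurst 7.723, Claybrook 7.367, Stonebridge 7.277.
Rounding down gives 6, 7, 7, 7, 7 = 34 seats, so the divisor must be adjusted.
With modified divisor 2500: modified quotas Oakdale 7.038, Rivermont 8.280, Pinehurst 8.084, Claybrook 7.712, Stonebridge 7.618.
Rounding down: Oakdale 7, Rivermont 8, Pinehurst 8, Claybrook 7, Stonebridge 7 (total 37).
Stonebridge receives 7.

7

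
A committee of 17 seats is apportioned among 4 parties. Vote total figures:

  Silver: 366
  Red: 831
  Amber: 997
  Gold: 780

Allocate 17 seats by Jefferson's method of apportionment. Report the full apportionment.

Silver 2, Red 5, Amber 6, Gold 4

Standard divisor 2974/17 ≈ 174.941; standard quotas: Silver 2.092, Red 4.750, Amber 5.699, Gold 4.459.
Rounding down gives 2, 4, 5, 4 = 15 seats, so the divisor must be adjusted.
With modified divisor 160: modified quotas Silver 2.288, Red 5.194, Amber 6.231, Gold 4.875.
Rounding down: Silver 2, Red 5, Amber 6, Gold 4 (total 17).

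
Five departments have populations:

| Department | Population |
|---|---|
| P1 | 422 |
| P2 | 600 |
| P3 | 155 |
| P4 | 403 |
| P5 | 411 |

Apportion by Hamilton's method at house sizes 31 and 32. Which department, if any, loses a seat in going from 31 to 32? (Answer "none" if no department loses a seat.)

At 31 seats: P1 7, P2 9, P3 3, P4 6, P5 6.
At 32 seats: P1 7, P2 10, P3 2, P4 6, P5 7.
P3 drops from 3 to 2.

P3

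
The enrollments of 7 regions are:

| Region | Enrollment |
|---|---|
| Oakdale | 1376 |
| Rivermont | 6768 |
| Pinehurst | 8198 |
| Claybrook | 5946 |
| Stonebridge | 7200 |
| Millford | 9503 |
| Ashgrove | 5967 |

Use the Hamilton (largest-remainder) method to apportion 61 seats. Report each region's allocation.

Oakdale: 2, Rivermont: 9, Pinehurst: 11, Claybrook: 8, Stonebridge: 10, Millford: 13, Ashgrove: 8

Standard divisor: 44958 ÷ 61 ≈ 737.016.
Standard quotas: Oakdale 1.8670, Rivermont 9.1830, Pinehurst 11.1232, Claybrook 8.0677, Stonebridge 9.7691, Millford 12.8939, Ashgrove 8.0962.
Lower quotas: Oakdale 1, Rivermont 9, Pinehurst 11, Claybrook 8, Stonebridge 9, Millford 12, Ashgrove 8 (sum 58, leaving 3 seats).
Remainders in descending order: Millford 0.8939, Oakdale 0.8670, Stonebridge 0.7691, Rivermont 0.1830, Pinehurst 0.1232, Ashgrove 0.0962, Claybrook 0.0677.
Largest remainders: Millford, Oakdale, Stonebridge receive the extra seats.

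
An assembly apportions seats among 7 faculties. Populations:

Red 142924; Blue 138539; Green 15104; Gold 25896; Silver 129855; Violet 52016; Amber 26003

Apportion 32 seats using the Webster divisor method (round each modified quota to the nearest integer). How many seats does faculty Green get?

1

Standard divisor 530337/32 ≈ 16573.031; standard quotas: Red 8.624, Blue 8.359, Green 0.911, Gold 1.563, Silver 7.835, Violet 3.139, Amber 1.569.
Rounding to the nearest integer gives 9, 8, 1, 2, 8, 3, 2 = 33 seats, so the divisor must be adjusted.
With modified divisor 17000: modified quotas Red 8.407, Blue 8.149, Green 0.888, Gold 1.523, Silver 7.639, Violet 3.060, Amber 1.530.
Rounding to the nearest integer: Red 8, Blue 8, Green 1, Gold 2, Silver 8, Violet 3, Amber 2 (total 32).
Green receives 1.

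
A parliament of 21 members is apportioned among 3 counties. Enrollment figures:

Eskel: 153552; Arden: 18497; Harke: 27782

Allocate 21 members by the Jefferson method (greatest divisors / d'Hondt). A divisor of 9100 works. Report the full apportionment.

Eskel 16, Arden 2, Harke 3

With modified divisor 9100: modified quotas Eskel 16.874, Arden 2.033, Harke 3.053.
Rounding down: Eskel 16, Arden 2, Harke 3 (total 21).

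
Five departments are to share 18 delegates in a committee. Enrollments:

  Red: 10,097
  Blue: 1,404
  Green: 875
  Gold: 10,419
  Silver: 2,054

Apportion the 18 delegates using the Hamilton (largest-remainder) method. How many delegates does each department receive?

Total 24849; standard divisor 24849/18 ≈ 1380.5.
Standard quotas: Red 7.3140, Blue 1.0170, Green 0.6338, Gold 7.5473, Silver 1.4879.
Lower quotas: Red 7, Blue 1, Green 0, Gold 7, Silver 1 (sum 16, leaving 2 seats).
Remainders in descending order: Green 0.6338, Gold 0.5473, Silver 0.4879, Red 0.3140, Blue 0.0170.
The surplus seats go to Green, Gold.

Red 7, Blue 1, Green 1, Gold 8, Silver 1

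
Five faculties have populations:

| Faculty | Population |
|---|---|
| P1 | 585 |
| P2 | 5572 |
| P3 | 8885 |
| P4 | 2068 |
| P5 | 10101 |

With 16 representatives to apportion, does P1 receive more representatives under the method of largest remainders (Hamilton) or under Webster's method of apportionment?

Hamilton: P1 1, P2 3, P3 5, P4 1, P5 6.
Webster: P1 0, P2 3, P3 6, P4 1, P5 6.
P1 gets 1 under Hamilton and 0 under Webster.

Hamilton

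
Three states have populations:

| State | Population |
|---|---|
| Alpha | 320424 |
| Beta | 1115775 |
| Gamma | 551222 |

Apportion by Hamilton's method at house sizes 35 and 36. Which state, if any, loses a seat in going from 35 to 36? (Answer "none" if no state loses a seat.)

none

At 35 seats: Alpha 5, Beta 20, Gamma 10.
At 36 seats: Alpha 6, Beta 20, Gamma 10.
No state's allocation decreased.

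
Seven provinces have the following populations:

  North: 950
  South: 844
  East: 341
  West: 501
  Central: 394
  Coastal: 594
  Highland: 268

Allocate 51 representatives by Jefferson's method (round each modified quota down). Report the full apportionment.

Standard divisor 3892/51 ≈ 76.314; standard quotas: North 12.449, South 11.060, East 4.468, West 6.565, Central 5.163, Coastal 7.784, Highland 3.512.
Rounding down gives 12, 11, 4, 6, 5, 7, 3 = 48 seats, so the divisor must be adjusted.
With modified divisor 71: modified quotas North 13.380, South 11.887, East 4.803, West 7.056, Central 5.549, Coastal 8.366, Highland 3.775.
Rounding down: North 13, South 11, East 4, West 7, Central 5, Coastal 8, Highland 3 (total 51).

North: 13, South: 11, East: 4, West: 7, Central: 5, Coastal: 8, Highland: 3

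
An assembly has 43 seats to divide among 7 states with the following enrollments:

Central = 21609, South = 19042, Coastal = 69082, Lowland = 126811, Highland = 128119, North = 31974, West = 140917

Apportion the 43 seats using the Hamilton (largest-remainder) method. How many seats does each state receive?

Standard divisor: 537554 ÷ 43 ≈ 12501.256.
Standard quotas: Central 1.7285, South 1.5232, Coastal 5.5260, Lowland 10.1439, Highland 10.2485, North 2.5577, West 11.2722.
Lower quotas: Central 1, South 1, Coastal 5, Lowland 10, Highland 10, North 2, West 11 (sum 40, leaving 3 seats).
Remainders in descending order: Central 0.7285, North 0.5577, Coastal 0.5260, South 0.5232, West 0.2722, Highland 0.2485, Lowland 0.1439.
Largest remainders: Central, North, Coastal receive the extra seats.

Central: 2, South: 1, Coastal: 6, Lowland: 10, Highland: 10, North: 3, West: 11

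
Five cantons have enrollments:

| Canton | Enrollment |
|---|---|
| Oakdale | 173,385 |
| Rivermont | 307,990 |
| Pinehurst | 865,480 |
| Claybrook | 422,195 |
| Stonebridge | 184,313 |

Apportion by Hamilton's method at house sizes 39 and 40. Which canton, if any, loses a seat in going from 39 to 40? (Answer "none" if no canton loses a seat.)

At 39 seats: Oakdale 4, Rivermont 6, Pinehurst 17, Claybrook 8, Stonebridge 4.
At 40 seats: Oakdale 3, Rivermont 6, Pinehurst 18, Claybrook 9, Stonebridge 4.
Oakdale drops from 4 to 3.

Oakdale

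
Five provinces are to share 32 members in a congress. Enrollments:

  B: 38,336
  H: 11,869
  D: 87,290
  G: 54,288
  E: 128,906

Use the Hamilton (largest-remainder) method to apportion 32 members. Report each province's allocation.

The standard divisor is 320689/32 ≈ 10021.531.
Standard quotas: B 3.8254, H 1.1843, D 8.7102, G 5.4171, E 12.8629.
Lower quotas: B 3, H 1, D 8, G 5, E 12 (sum 29, leaving 3 seats).
Remainders in descending order: E 0.8629, B 0.8254, D 0.7102, G 0.4171, H 0.1843.
Largest remainders: E, B, D receive the extra seats.

B=4, H=1, D=9, G=5, E=13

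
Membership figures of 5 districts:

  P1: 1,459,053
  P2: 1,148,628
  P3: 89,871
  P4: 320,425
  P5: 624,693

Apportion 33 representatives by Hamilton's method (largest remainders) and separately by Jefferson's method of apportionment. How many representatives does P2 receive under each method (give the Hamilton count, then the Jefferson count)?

10 and 11

Hamilton: P1 13, P2 10, P3 1, P4 3, P5 6.
Jefferson: P1 14, P2 11, P3 0, P4 3, P5 5.
P2 gets 10 under Hamilton and 11 under Jefferson.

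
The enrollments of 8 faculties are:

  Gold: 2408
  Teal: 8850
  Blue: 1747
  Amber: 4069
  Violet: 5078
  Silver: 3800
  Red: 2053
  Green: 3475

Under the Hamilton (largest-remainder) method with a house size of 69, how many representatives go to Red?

5

Standard divisor: 31480 ÷ 69 ≈ 456.232.
Standard quotas: Gold 5.2780, Teal 19.3980, Blue 3.8292, Amber 8.9187, Violet 11.1303, Silver 8.3291, Red 4.4999, Green 7.6167.
Lower quotas: Gold 5, Teal 19, Blue 3, Amber 8, Violet 11, Silver 8, Red 4, Green 7 (sum 65, leaving 4 seats).
Remainders in descending order: Amber 0.9187, Blue 0.8292, Green 0.6167, Red 0.4999, Teal 0.3980, Silver 0.3291, Gold 0.2780, Violet 0.1303.
The surplus seats go to Amber, Blue, Green, Red.
Red receives 5.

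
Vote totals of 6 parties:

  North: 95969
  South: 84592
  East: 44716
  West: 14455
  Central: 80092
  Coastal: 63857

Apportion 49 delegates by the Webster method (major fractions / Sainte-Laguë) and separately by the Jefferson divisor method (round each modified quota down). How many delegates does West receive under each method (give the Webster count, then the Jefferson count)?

Webster: North 12, South 11, East 6, West 2, Central 10, Coastal 8.
Jefferson: North 13, South 11, East 6, West 1, Central 10, Coastal 8.
West gets 2 under Webster and 1 under Jefferson.

2 and 1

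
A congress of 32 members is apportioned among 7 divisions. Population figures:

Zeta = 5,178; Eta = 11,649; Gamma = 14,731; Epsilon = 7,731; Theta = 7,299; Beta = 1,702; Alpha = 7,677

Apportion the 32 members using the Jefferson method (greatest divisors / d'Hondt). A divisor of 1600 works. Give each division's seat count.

Zeta: 3, Eta: 7, Gamma: 9, Epsilon: 4, Theta: 4, Beta: 1, Alpha: 4

With modified divisor 1600: modified quotas Zeta 3.236, Eta 7.281, Gamma 9.207, Epsilon 4.832, Theta 4.562, Beta 1.064, Alpha 4.798.
Rounding down: Zeta 3, Eta 7, Gamma 9, Epsilon 4, Theta 4, Beta 1, Alpha 4 (total 32).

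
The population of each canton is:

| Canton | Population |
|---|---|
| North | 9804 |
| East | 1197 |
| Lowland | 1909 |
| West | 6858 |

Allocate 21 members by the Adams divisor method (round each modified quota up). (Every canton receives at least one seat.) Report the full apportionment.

North 10; East 2; Lowland 2; West 7

Standard divisor 19768/21 ≈ 941.333; standard quotas: North 10.415, East 1.272, Lowland 2.028, West 7.285.
Rounding up gives 11, 2, 3, 8 = 24 seats, so the divisor must be adjusted.
With modified divisor 1000: modified quotas North 9.804, East 1.197, Lowland 1.909, West 6.858.
Rounding up: North 10, East 2, Lowland 2, West 7 (total 21).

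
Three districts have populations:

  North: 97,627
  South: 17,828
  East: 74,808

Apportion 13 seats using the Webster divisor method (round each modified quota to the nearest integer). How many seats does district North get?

7

Standard divisor 190263/13 ≈ 14635.615; standard quotas: North 6.671, South 1.218, East 5.111.
Rounding to the nearest integer gives North 7, South 1, East 5 — total 13, matching the house size, so no adjustment is needed.
North receives 7.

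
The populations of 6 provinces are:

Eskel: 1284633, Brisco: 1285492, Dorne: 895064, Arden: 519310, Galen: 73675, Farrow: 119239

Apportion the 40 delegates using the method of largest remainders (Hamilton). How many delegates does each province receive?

Total 4177413; standard divisor 4177413/40 ≈ 104435.325.
Standard quotas: Eskel 12.3008, Brisco 12.3090, Dorne 8.5705, Arden 4.9726, Galen 0.7055, Farrow 1.1417.
Lower quotas: Eskel 12, Brisco 12, Dorne 8, Arden 4, Galen 0, Farrow 1 (sum 37, leaving 3 seats).
Remainders in descending order: Arden 0.9726, Galen 0.7055, Dorne 0.5705, Brisco 0.3090, Eskel 0.3008, Farrow 0.1417.
The surplus seats go to Arden, Galen, Dorne.

Eskel 12, Brisco 12, Dorne 9, Arden 5, Galen 1, Farrow 1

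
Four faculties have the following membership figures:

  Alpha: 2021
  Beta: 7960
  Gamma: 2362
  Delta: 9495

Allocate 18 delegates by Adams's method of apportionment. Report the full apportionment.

Alpha 2, Beta 6, Gamma 2, Delta 8

Standard divisor 21838/18 ≈ 1213.222; standard quotas: Alpha 1.666, Beta 6.561, Gamma 1.947, Delta 7.826.
Rounding up gives 2, 7, 2, 8 = 19 seats, so the divisor must be adjusted.
With modified divisor 1340: modified quotas Alpha 1.508, Beta 5.940, Gamma 1.763, Delta 7.086.
Rounding up: Alpha 2, Beta 6, Gamma 2, Delta 8 (total 18).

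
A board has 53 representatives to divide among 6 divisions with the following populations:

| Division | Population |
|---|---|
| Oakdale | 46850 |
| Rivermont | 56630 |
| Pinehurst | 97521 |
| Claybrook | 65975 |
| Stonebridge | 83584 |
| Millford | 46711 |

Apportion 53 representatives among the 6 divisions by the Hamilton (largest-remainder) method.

Oakdale: 6, Rivermont: 8, Pinehurst: 13, Claybrook: 9, Stonebridge: 11, Millford: 6

Total 397271; standard divisor 397271/53 ≈ 7495.679.
Standard quotas: Oakdale 6.2503, Rivermont 7.5550, Pinehurst 13.0103, Claybrook 8.8017, Stonebridge 11.1510, Millford 6.2317.
Lower quotas: Oakdale 6, Rivermont 7, Pinehurst 13, Claybrook 8, Stonebridge 11, Millford 6 (sum 51, leaving 2 seats).
Remainders in descending order: Claybrook 0.8017, Rivermont 0.5550, Oakdale 0.2503, Millford 0.2317, Stonebridge 0.1510, Pinehurst 0.0103.
The surplus seats go to Claybrook, Rivermont.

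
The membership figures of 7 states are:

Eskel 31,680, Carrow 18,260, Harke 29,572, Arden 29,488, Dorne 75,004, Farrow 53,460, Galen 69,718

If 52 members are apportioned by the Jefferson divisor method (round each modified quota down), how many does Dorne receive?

Standard divisor 307182/52 ≈ 5907.346; standard quotas: Eskel 5.363, Carrow 3.091, Harke 5.006, Arden 4.992, Dorne 12.697, Farrow 9.050, Galen 11.802.
Rounding down gives 5, 3, 5, 4, 12, 9, 11 = 49 seats, so the divisor must be adjusted.
With modified divisor 5600: modified quotas Eskel 5.657, Carrow 3.261, Harke 5.281, Arden 5.266, Dorne 13.394, Farrow 9.546, Galen 12.450.
Rounding down: Eskel 5, Carrow 3, Harke 5, Arden 5, Dorne 13, Farrow 9, Galen 12 (total 52).
Dorne receives 13.

13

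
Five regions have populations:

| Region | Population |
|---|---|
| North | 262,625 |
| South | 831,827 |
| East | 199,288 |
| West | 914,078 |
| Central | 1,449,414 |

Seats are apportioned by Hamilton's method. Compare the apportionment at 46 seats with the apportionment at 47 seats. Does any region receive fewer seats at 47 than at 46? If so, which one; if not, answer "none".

East

At 46 seats: North 3, South 10, East 3, West 12, Central 18.
At 47 seats: North 3, South 11, East 2, West 12, Central 19.
East drops from 3 to 2.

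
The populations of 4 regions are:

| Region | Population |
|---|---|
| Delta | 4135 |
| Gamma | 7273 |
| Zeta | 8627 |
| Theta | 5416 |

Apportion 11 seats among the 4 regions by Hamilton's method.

Delta=2; Gamma=3; Zeta=4; Theta=2

The standard divisor is 25451/11 ≈ 2313.727.
Standard quotas: Delta 1.7872, Gamma 3.1434, Zeta 3.7286, Theta 2.3408.
Lower quotas: Delta 1, Gamma 3, Zeta 3, Theta 2 (sum 9, leaving 2 seats).
Remainders in descending order: Delta 0.7872, Zeta 0.7286, Theta 0.3408, Gamma 0.1434.
The surplus seats go to Delta, Zeta.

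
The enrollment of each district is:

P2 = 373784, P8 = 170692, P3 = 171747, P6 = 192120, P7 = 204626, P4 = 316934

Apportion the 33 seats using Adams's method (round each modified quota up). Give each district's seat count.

Standard divisor 1429903/33 ≈ 43330.394; standard quotas: P2 8.626, P8 3.939, P3 3.964, P6 4.434, P7 4.722, P4 7.314.
Rounding up gives 9, 4, 4, 5, 5, 8 = 35 seats, so the divisor must be adjusted.
With modified divisor 47400: modified quotas P2 7.886, P8 3.601, P3 3.623, P6 4.053, P7 4.317, P4 6.686.
Rounding up: P2 8, P8 4, P3 4, P6 5, P7 5, P4 7 (total 33).

P2 8, P8 4, P3 4, P6 5, P7 5, P4 7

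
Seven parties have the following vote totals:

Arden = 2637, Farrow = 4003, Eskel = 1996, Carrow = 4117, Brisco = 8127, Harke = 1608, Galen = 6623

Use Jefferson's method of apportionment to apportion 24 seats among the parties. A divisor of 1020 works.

Arden 2, Farrow 3, Eskel 1, Carrow 4, Brisco 7, Harke 1, Galen 6

With modified divisor 1020: modified quotas Arden 2.585, Farrow 3.925, Eskel 1.957, Carrow 4.036, Brisco 7.968, Harke 1.576, Galen 6.493.
Rounding down: Arden 2, Farrow 3, Eskel 1, Carrow 4, Brisco 7, Harke 1, Galen 6 (total 24).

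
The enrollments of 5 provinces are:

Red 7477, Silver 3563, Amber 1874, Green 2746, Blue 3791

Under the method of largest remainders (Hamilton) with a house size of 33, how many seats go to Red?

Standard divisor: 19451 ÷ 33 ≈ 589.424.
Standard quotas: Red 12.6853, Silver 6.0449, Amber 3.1794, Green 4.6588, Blue 6.4317.
Lower quotas: Red 12, Silver 6, Amber 3, Green 4, Blue 6 (sum 31, leaving 2 seats).
Remainders in descending order: Red 0.6853, Green 0.6588, Blue 0.4317, Amber 0.1794, Silver 0.0449.
Largest remainders: Red, Green receive the extra seats.
Red receives 13.

13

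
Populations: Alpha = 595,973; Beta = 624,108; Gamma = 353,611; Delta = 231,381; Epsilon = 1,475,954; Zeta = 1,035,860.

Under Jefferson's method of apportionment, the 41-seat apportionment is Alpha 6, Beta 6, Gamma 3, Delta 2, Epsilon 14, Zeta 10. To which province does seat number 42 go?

Epsilon

Priority for the next seat is population ÷ (current seats + 1).
Priorities: Alpha 85139.000, Beta 89158.286, Gamma 88402.750, Delta 77127.000, Epsilon 98396.933, Zeta 94169.091.
Highest priority: Epsilon.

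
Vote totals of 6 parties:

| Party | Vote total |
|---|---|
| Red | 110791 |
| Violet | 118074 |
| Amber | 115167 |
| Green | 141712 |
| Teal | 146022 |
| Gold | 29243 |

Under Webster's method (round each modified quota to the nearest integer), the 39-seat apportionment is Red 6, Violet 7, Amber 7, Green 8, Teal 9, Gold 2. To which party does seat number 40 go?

Red

Priority for the next seat is population ÷ (current seats + 0.5).
Priorities: Red 17044.769, Violet 15743.200, Amber 15355.600, Green 16672.000, Teal 15370.737, Gold 11697.200.
Highest priority: Red.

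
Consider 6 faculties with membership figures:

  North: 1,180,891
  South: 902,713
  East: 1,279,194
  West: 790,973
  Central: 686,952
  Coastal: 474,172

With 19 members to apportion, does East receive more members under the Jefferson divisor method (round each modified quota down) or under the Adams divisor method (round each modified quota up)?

Jefferson

Jefferson: North 4, South 3, East 5, West 3, Central 2, Coastal 2.
Adams: North 4, South 3, East 4, West 3, Central 3, Coastal 2.
East gets 5 under Jefferson and 4 under Adams.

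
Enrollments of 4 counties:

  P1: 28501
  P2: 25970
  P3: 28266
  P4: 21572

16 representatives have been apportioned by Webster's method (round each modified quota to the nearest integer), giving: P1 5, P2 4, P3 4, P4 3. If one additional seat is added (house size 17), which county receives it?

P3

Priority for the next seat is population ÷ (current seats + 0.5).
Priorities: P1 5182.000, P2 5771.111, P3 6281.333, P4 6163.429.
Highest priority: P3.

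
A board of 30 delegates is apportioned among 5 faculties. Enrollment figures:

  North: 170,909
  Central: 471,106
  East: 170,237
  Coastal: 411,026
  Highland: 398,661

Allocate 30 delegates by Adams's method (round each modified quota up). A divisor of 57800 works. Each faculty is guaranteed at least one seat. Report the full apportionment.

With modified divisor 57800: modified quotas North 2.957, Central 8.151, East 2.945, Coastal 7.111, Highland 6.897.
Rounding up: North 3, Central 9, East 3, Coastal 8, Highland 7 (total 30).

North: 3, Central: 9, East: 3, Coastal: 8, Highland: 7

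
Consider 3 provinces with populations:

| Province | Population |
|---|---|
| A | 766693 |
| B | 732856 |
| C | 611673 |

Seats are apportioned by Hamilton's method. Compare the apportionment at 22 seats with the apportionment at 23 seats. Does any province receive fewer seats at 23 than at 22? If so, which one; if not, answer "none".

none

At 22 seats: A 8, B 8, C 6.
At 23 seats: A 8, B 8, C 7.
No province's allocation decreased.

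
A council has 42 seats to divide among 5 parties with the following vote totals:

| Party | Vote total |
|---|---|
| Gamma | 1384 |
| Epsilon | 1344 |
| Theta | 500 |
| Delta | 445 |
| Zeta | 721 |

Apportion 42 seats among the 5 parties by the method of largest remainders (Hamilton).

Gamma=13, Epsilon=13, Theta=5, Delta=4, Zeta=7

The standard divisor is 4394/42 ≈ 104.619.
Standard quotas: Gamma 13.229, Epsilon 12.847, Theta 4.779, Delta 4.254, Zeta 6.892.
Lower quotas: Gamma 13, Epsilon 12, Theta 4, Delta 4, Zeta 6 (sum 39, leaving 3 seats).
Remainders in descending order: Zeta 0.892, Epsilon 0.847, Theta 0.779, Delta 0.254, Gamma 0.229.
Largest remainders: Zeta, Epsilon, Theta receive the extra seats.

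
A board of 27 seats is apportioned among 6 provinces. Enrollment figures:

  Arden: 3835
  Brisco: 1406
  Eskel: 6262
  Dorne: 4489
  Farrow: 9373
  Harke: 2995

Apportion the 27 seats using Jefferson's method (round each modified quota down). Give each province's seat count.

Standard divisor 28360/27 ≈ 1050.37; standard quotas: Arden 3.651, Brisco 1.339, Eskel 5.962, Dorne 4.274, Farrow 8.924, Harke 2.851.
Rounding down gives 3, 1, 5, 4, 8, 2 = 23 seats, so the divisor must be adjusted.
With modified divisor 950: modified quotas Arden 4.037, Brisco 1.480, Eskel 6.592, Dorne 4.725, Farrow 9.866, Harke 3.153.
Rounding down: Arden 4, Brisco 1, Eskel 6, Dorne 4, Farrow 9, Harke 3 (total 27).

Arden: 4; Brisco: 1; Eskel: 6; Dorne: 4; Farrow: 9; Harke: 3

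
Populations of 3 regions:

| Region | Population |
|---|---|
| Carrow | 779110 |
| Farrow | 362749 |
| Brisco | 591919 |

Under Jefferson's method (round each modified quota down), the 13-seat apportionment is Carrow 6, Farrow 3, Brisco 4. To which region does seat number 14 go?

Priority for the next seat is population ÷ (current seats + 1).
Priorities: Carrow 111301.429, Farrow 90687.250, Brisco 118383.800.
Highest priority: Brisco.

Brisco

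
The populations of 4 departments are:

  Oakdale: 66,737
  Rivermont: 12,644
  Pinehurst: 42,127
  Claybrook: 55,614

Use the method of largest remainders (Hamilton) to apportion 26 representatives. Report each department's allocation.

Standard divisor: 177122 ÷ 26 ≈ 6812.385.
Standard quotas: Oakdale 9.7964, Rivermont 1.8560, Pinehurst 6.1839, Claybrook 8.1637.
Lower quotas: Oakdale 9, Rivermont 1, Pinehurst 6, Claybrook 8 (sum 24, leaving 2 seats).
Remainders in descending order: Rivermont 0.8560, Oakdale 0.7964, Pinehurst 0.1839, Claybrook 0.1637.
Largest remainders: Rivermont, Oakdale receive the extra seats.

Oakdale: 10, Rivermont: 2, Pinehurst: 6, Claybrook: 8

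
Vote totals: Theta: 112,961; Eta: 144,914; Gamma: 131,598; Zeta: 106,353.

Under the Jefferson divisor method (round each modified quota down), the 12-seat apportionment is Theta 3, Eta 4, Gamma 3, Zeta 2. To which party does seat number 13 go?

Zeta

Priority for the next seat is population ÷ (current seats + 1).
Priorities: Theta 28240.250, Eta 28982.800, Gamma 32899.500, Zeta 35451.000.
Highest priority: Zeta.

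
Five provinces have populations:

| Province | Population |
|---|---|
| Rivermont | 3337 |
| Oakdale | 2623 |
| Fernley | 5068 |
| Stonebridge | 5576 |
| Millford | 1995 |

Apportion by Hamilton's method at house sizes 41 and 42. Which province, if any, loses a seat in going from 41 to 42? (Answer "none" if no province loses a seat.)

At 41 seats: Rivermont 7, Oakdale 6, Fernley 11, Stonebridge 12, Millford 5.
At 42 seats: Rivermont 8, Oakdale 6, Fernley 11, Stonebridge 13, Millford 4.
Millford drops from 5 to 4.

Millford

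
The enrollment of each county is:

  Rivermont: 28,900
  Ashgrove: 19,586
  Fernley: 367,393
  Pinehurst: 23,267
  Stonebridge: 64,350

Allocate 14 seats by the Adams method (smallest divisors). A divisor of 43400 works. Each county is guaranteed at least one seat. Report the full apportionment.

Rivermont 1, Ashgrove 1, Fernley 9, Pinehurst 1, Stonebridge 2

With modified divisor 43400: modified quotas Rivermont 0.666, Ashgrove 0.451, Fernley 8.465, Pinehurst 0.536, Stonebridge 1.483.
Rounding up: Rivermont 1, Ashgrove 1, Fernley 9, Pinehurst 1, Stonebridge 2 (total 14).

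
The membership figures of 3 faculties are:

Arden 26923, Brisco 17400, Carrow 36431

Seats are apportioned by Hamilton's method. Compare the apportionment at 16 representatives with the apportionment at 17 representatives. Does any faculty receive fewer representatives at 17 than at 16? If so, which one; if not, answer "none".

Brisco

At 16 seats: Arden 5, Brisco 4, Carrow 7.
At 17 seats: Arden 6, Brisco 3, Carrow 8.
Brisco drops from 4 to 3.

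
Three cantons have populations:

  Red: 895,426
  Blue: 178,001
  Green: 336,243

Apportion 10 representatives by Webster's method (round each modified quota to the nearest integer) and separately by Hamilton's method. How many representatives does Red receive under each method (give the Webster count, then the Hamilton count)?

7 and 6

Webster: Red 7, Blue 1, Green 2.
Hamilton: Red 6, Blue 1, Green 3.
Red gets 7 under Webster and 6 under Hamilton.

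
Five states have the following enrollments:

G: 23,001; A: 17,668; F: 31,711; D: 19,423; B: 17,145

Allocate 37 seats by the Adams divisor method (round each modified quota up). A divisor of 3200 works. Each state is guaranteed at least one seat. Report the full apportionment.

With modified divisor 3200: modified quotas G 7.188, A 5.521, F 9.910, D 6.070, B 5.358.
Rounding up: G 8, A 6, F 10, D 7, B 6 (total 37).

G: 8, A: 6, F: 10, D: 7, B: 6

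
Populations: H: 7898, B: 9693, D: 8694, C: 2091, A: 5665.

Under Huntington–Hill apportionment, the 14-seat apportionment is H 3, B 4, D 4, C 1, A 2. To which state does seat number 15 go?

A

Priority for the next seat is population ÷ (√(s·(s+1))).
Priorities: H 2279.956, B 2167.421, D 1944.037, C 1478.560, A 2312.727.
Highest priority: A.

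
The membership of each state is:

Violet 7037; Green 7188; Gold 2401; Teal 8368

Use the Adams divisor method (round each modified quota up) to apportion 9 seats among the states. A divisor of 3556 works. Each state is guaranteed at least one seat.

With modified divisor 3556: modified quotas Violet 1.979, Green 2.021, Gold 0.675, Teal 2.353.
Rounding up: Violet 2, Green 3, Gold 1, Teal 3 (total 9).

Violet: 2; Green: 3; Gold: 1; Teal: 3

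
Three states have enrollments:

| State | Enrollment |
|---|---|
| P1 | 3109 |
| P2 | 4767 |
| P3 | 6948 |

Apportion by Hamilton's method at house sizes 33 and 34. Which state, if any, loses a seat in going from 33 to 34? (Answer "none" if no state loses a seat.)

At 33 seats: P1 7, P2 11, P3 15.
At 34 seats: P1 7, P2 11, P3 16.
No state's allocation decreased.

none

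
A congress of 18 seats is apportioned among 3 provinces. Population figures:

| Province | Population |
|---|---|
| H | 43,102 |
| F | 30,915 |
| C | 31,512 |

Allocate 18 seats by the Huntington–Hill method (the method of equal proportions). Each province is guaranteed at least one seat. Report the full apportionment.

With divisor 5757: modified quotas H 7.487, F 5.370, C 5.474.
Geometric-mean thresholds: H √(7·8)=7.483, F √(5·6)=5.477, C √(5·6)=5.477.
Each quota rounded against its threshold gives H 8, F 5, C 5 (total 18).

H=8, F=5, C=5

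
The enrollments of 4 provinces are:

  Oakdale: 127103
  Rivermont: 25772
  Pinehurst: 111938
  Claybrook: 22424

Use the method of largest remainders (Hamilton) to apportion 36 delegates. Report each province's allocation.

The standard divisor is 287237/36 ≈ 7978.806.
Standard quotas: Oakdale 15.9301, Rivermont 3.2301, Pinehurst 14.0294, Claybrook 2.8104.
Lower quotas: Oakdale 15, Rivermont 3, Pinehurst 14, Claybrook 2 (sum 34, leaving 2 seats).
Remainders in descending order: Oakdale 0.9301, Claybrook 0.8104, Rivermont 0.2301, Pinehurst 0.0294.
Largest remainders: Oakdale, Claybrook receive the extra seats.

Oakdale 16, Rivermont 3, Pinehurst 14, Claybrook 3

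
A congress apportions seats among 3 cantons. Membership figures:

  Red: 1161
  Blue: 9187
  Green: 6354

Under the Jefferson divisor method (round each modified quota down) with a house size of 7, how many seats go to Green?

3

Standard divisor 16702/7 ≈ 2386; standard quotas: Red 0.487, Blue 3.850, Green 2.663.
Rounding down gives 0, 3, 2 = 5 seats, so the divisor must be adjusted.
With modified divisor 2000: modified quotas Red 0.581, Blue 4.593, Green 3.177.
Rounding down: Red 0, Blue 4, Green 3 (total 7).
Green receives 3.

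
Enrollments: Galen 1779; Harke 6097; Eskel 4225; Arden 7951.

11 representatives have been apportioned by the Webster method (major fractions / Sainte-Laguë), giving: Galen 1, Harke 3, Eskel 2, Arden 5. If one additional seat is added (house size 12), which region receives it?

Priority for the next seat is population ÷ (current seats + 0.5).
Priorities: Galen 1186.000, Harke 1742.000, Eskel 1690.000, Arden 1445.636.
Highest priority: Harke.

Harke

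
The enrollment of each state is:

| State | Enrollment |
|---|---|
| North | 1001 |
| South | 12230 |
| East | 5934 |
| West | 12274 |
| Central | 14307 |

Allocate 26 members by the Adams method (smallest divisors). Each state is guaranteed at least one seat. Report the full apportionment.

North: 1; South: 7; East: 3; West: 7; Central: 8

Standard divisor 45746/26 ≈ 1759.462; standard quotas: North 0.569, South 6.951, East 3.373, West 6.976, Central 8.131.
Rounding up gives 1, 7, 4, 7, 9 = 28 seats, so the divisor must be adjusted.
With modified divisor 2000: modified quotas North 0.500, South 6.115, East 2.967, West 6.137, Central 7.154.
Rounding up: North 1, South 7, East 3, West 7, Central 8 (total 26).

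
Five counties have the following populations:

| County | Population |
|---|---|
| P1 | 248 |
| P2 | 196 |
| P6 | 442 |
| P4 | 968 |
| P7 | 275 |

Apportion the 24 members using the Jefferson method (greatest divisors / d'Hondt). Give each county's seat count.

Standard divisor 2129/24 ≈ 88.708; standard quotas: P1 2.796, P2 2.209, P6 4.983, P4 10.912, P7 3.100.
Rounding down gives 2, 2, 4, 10, 3 = 21 seats, so the divisor must be adjusted.
With modified divisor 82: modified quotas P1 3.024, P2 2.390, P6 5.390, P4 11.805, P7 3.354.
Rounding down: P1 3, P2 2, P6 5, P4 11, P7 3 (total 24).

P1 3, P2 2, P6 5, P4 11, P7 3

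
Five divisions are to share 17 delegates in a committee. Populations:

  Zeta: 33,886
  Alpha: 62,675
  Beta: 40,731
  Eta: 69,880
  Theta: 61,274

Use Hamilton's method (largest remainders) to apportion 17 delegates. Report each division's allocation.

Standard divisor: 268446 ÷ 17 ≈ 15790.941.
Standard quotas: Zeta 2.1459, Alpha 3.9690, Beta 2.5794, Eta 4.4253, Theta 3.8803.
Lower quotas: Zeta 2, Alpha 3, Beta 2, Eta 4, Theta 3 (sum 14, leaving 3 seats).
Remainders in descending order: Alpha 0.9690, Theta 0.8803, Beta 0.5794, Eta 0.4253, Zeta 0.1459.
The surplus seats go to Alpha, Theta, Beta.

Zeta 2; Alpha 4; Beta 3; Eta 4; Theta 4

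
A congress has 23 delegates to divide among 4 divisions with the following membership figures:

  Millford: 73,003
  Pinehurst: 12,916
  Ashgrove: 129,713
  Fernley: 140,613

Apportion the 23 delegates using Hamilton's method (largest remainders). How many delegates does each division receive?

Millford 5; Pinehurst 1; Ashgrove 8; Fernley 9

Standard divisor: 356245 ÷ 23 ≈ 15488.913.
Standard quotas: Millford 4.7132, Pinehurst 0.8339, Ashgrove 8.3746, Fernley 9.0783.
Lower quotas: Millford 4, Pinehurst 0, Ashgrove 8, Fernley 9 (sum 21, leaving 2 seats).
Remainders in descending order: Pinehurst 0.8339, Millford 0.7132, Ashgrove 0.3746, Fernley 0.0783.
The surplus seats go to Pinehurst, Millford.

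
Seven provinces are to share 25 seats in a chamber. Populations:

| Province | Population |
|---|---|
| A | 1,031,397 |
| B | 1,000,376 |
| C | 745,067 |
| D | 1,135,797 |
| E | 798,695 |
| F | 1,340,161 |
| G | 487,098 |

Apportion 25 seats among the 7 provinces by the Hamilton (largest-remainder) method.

The standard divisor is 6538591/25 ≈ 261543.64.
Standard quotas: A 3.9435, B 3.8249, C 2.8487, D 4.3427, E 3.0538, F 5.1240, G 1.8624.
Lower quotas: A 3, B 3, C 2, D 4, E 3, F 5, G 1 (sum 21, leaving 4 seats).
Remainders in descending order: A 0.9435, G 0.8624, C 0.8487, B 0.8249, D 0.3427, F 0.1240, E 0.0538.
Largest remainders: A, G, C, B receive the extra seats.

A 4, B 4, C 3, D 4, E 3, F 5, G 2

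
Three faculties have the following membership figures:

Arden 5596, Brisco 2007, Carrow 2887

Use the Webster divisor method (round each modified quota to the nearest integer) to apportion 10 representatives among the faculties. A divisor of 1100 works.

With modified divisor 1100: modified quotas Arden 5.087, Brisco 1.825, Carrow 2.625.
Rounding to the nearest integer: Arden 5, Brisco 2, Carrow 3 (total 10).

Arden=5, Brisco=2, Carrow=3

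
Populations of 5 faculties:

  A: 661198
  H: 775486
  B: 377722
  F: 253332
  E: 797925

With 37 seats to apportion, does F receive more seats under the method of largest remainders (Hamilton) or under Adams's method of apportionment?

Adams

Hamilton: A 9, H 10, B 5, F 3, E 10.
Adams: A 8, H 10, B 5, F 4, E 10.
F gets 3 under Hamilton and 4 under Adams.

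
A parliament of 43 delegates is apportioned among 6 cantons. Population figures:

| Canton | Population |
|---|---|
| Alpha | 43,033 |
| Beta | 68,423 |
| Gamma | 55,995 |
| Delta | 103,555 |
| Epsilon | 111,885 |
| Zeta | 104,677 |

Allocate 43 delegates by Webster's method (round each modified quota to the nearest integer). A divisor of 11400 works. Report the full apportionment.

Alpha 4; Beta 6; Gamma 5; Delta 9; Epsilon 10; Zeta 9

With modified divisor 11400: modified quotas Alpha 3.775, Beta 6.002, Gamma 4.912, Delta 9.084, Epsilon 9.814, Zeta 9.182.
Rounding to the nearest integer: Alpha 4, Beta 6, Gamma 5, Delta 9, Epsilon 10, Zeta 9 (total 43).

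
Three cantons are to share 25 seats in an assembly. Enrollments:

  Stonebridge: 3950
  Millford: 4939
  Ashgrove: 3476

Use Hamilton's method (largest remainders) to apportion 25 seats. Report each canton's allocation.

Stonebridge: 8, Millford: 10, Ashgrove: 7

Total 12365; standard divisor 12365/25 ≈ 494.6.
Standard quotas: Stonebridge 7.986, Millford 9.986, Ashgrove 7.028.
Lower quotas: Stonebridge 7, Millford 9, Ashgrove 7 (sum 23, leaving 2 seats).
Remainders in descending order: Stonebridge 0.986, Millford 0.986, Ashgrove 0.028.
Largest remainders: Stonebridge, Millford receive the extra seats.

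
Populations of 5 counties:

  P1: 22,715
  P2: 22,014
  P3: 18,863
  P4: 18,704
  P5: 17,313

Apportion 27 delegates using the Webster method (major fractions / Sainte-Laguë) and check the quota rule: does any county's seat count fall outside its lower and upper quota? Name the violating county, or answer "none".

Standard quotas: P1 6.157, P2 5.967, P3 5.113, P4 5.070, P5 4.693.
Webster allocation: P1 6, P2 6, P3 5, P4 5, P5 5.
Every allocation lies between the lower and upper quota.

none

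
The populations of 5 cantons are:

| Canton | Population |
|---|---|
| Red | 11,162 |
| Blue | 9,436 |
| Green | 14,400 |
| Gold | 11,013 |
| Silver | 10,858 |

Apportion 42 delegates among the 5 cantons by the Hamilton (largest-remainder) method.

Red 8; Blue 7; Green 11; Gold 8; Silver 8

Standard divisor: 56869 ÷ 42 ≈ 1354.024.
Standard quotas: Red 8.2436, Blue 6.9689, Green 10.6350, Gold 8.1335, Silver 8.0191.
Lower quotas: Red 8, Blue 6, Green 10, Gold 8, Silver 8 (sum 40, leaving 2 seats).
Remainders in descending order: Blue 0.9689, Green 0.6350, Red 0.2436, Gold 0.1335, Silver 0.0191.
Largest remainders: Blue, Green receive the extra seats.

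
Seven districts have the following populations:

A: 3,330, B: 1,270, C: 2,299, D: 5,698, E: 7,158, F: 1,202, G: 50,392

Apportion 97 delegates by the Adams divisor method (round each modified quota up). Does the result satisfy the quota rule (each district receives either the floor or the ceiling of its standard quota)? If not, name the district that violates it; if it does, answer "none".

G

Standard quotas: A 4.527, B 1.727, C 3.126, D 7.747, E 9.731, F 1.634, G 68.509.
Adams allocation: A 5, B 2, C 4, D 8, E 10, F 2, G 66.
G has quota 68.509 (lower 68, upper 69) but receives 66 — outside the quota interval.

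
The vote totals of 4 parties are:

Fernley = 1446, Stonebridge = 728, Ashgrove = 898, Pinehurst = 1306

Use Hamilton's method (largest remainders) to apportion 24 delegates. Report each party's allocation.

Fernley: 8, Stonebridge: 4, Ashgrove: 5, Pinehurst: 7

The standard divisor is 4378/24 ≈ 182.417.
Standard quotas: Fernley 7.927, Stonebridge 3.991, Ashgrove 4.923, Pinehurst 7.159.
Lower quotas: Fernley 7, Stonebridge 3, Ashgrove 4, Pinehurst 7 (sum 21, leaving 3 seats).
Remainders in descending order: Stonebridge 0.991, Fernley 0.927, Ashgrove 0.923, Pinehurst 0.159.
Largest remainders: Stonebridge, Fernley, Ashgrove receive the extra seats.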